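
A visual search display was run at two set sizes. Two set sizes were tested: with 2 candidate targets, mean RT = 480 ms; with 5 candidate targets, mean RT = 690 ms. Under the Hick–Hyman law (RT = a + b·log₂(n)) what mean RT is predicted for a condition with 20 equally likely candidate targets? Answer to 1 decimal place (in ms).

Fit slope and intercept:
  b = (690 − 480) / (log₂ 5 − log₂ 2) = 210 / (2.3219 − 1) = 158.859 ms/bit
  a = 480 − 158.859 × 1 = 321.141 ms
Then RT(20) = 321.141 + 158.859 × log₂ 20 = 321.141 + 158.859 × 4.3219 ≈ 1007.718 ms.

1007.7 ms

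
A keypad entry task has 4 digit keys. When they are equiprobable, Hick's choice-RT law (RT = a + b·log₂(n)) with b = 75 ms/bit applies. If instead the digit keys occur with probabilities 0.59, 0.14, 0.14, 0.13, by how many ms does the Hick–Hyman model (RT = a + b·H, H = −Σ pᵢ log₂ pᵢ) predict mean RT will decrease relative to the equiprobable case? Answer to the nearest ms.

28 ms

The RT saving is b·ΔH. Equiprobable H₀ = log₂(4) = 2.0000 bits; with the given probabilities H = 1.6260 bits.
b·(H₀ − H) = 75 × (2.0000 − 1.6260) = 28.05 ms.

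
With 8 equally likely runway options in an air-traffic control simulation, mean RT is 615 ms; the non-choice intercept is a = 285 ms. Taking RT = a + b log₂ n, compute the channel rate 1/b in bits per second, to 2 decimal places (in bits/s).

9.09 bits/s

Choice component = 615 − 285 = 330 ms over log₂(8) = 3 bits.
b = 330 / 3 = 110.000 ms/bit, so 1/b = 9.091 bits/s.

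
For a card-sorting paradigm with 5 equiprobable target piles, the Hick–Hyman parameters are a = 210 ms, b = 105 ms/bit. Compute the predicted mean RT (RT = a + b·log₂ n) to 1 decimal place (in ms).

453.8 ms

log₂(5) = 2.3219 bits, so RT = 210 + 105 × 2.3219 ≈ 453.802 ms.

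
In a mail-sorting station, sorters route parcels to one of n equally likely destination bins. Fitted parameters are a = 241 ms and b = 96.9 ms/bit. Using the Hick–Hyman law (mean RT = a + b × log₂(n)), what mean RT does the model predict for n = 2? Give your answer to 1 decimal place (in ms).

log₂(2) = 1 bits, so RT = 241 + 96.9 × 1 ≈ 337.900 ms.

337.9 ms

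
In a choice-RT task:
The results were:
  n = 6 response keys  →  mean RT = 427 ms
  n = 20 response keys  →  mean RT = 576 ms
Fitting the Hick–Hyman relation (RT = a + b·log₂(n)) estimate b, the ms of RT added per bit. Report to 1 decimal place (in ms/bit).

85.8 ms/bit

The slope on a log₂ axis is (576 − 427) / (4.3219 − 2.5850) = 85.782 ms/bit.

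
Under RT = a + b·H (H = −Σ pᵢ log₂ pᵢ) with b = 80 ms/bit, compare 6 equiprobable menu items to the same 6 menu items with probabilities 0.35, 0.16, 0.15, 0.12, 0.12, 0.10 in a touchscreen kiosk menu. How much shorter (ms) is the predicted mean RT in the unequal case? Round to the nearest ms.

Equiprobable entropy H₀ = log₂ 6 = 2.5850 bits.
Skewed entropy H = −Σ pᵢ log₂ pᵢ = 2.4300 bits.
ΔRT = b·(H₀ − H) = 80 × 0.1550 = 12.40 ms.

12 ms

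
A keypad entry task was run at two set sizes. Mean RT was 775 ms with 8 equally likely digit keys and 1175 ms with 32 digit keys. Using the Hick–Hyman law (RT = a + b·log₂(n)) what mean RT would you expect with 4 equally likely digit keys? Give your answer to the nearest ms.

575 ms

Fit slope and intercept:
  b = (1175 − 775) / (log₂ 32 − log₂ 8) = 400 / (5 − 3) = 200 ms/bit
  a = 775 − 200 × 3 = 175 ms
Then RT(4) = 175 + 200 × log₂ 4 = 175 + 200 × 2 ≈ 575.000 ms.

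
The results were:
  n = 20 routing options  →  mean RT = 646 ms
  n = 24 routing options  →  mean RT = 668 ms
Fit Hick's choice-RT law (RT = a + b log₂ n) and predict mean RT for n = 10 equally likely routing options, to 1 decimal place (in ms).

RT is linear in log₂ n, so two points fix the line:
  b = (668 − 646) / (log₂ 24 − log₂ 20) = 22 / (4.5850 − 4.3219) = 83.639 ms/bit
  a = 646 − 83.639 × 4.3219 = 284.517 ms
Then RT(10) = 284.517 + 83.639 × log₂ 10 = 284.517 + 83.639 × 3.3219 ≈ 562.361 ms.

562.4 ms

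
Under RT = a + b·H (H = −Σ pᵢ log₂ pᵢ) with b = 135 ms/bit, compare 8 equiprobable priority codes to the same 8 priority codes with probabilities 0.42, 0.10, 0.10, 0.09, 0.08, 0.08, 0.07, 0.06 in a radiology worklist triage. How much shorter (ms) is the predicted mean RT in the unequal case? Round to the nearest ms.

The RT saving is b·ΔH. Equiprobable H₀ = log₂(8) = 3.0000 bits; with the given probabilities H = 2.5978 bits.
b·(H₀ − H) = 135 × (3.0000 − 2.5978) = 54.30 ms.

54 ms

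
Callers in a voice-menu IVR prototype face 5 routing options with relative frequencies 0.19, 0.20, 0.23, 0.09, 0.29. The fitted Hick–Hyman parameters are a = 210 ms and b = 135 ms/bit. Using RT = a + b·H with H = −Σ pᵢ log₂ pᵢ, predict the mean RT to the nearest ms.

H = 0.19·log₂(1/0.19) + 0.20·log₂(1/0.20) + 0.23·log₂(1/0.23) + 0.09·log₂(1/0.09) + 0.29·log₂(1/0.29) = 2.2378 bits.
RT = 210 + 135 × 2.2378 = 512.11 ms.

512 ms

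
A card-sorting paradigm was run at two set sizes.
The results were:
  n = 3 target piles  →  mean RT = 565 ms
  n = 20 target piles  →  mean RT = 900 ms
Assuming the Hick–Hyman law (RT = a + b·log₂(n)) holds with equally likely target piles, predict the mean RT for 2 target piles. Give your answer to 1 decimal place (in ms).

493.4 ms

Solve the two-equation system in a and b:
  b = (900 − 565) / (log₂ 20 − log₂ 3) = 335 / (4.3219 − 1.5850) = 122.398 ms/bit
  a = 565 − 122.398 × 1.5850 = 371.003 ms
Then RT(2) = 371.003 + 122.398 × log₂ 2 = 371.003 + 122.398 × 1 ≈ 493.402 ms.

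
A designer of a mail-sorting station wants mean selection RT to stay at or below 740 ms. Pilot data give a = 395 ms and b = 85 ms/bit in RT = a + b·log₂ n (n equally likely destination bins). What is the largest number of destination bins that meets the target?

16

85·log₂ n ≤ 740 − 395 = 345, giving log₂ n ≤ 4.0588 and n ≤ 16.666. The largest whole number is 16.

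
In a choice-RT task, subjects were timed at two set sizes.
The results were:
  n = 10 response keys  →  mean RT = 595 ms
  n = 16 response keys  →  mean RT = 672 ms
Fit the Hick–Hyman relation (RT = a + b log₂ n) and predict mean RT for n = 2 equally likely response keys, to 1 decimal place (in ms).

With log₂ n on the abscissa the relation is linear; from the two conditions:
  b = (672 − 595) / (log₂ 16 − log₂ 10) = 77 / (4 − 3.3219) = 113.557 ms/bit
  a = 595 − 113.557 × 3.3219 = 217.771 ms
Then RT(2) = 217.771 + 113.557 × log₂ 2 = 217.771 + 113.557 × 1 ≈ 331.328 ms.

331.3 ms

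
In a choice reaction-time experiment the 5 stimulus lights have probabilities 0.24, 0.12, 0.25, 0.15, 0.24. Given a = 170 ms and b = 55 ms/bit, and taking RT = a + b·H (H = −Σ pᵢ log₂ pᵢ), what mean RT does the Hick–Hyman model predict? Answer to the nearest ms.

H = 0.24·log₂(1/0.24) + 0.12·log₂(1/0.12) + 0.25·log₂(1/0.25) + 0.15·log₂(1/0.15) + 0.24·log₂(1/0.24) = 2.2659 bits.
RT = 170 + 55 × 2.2659 = 294.62 ms.

295 ms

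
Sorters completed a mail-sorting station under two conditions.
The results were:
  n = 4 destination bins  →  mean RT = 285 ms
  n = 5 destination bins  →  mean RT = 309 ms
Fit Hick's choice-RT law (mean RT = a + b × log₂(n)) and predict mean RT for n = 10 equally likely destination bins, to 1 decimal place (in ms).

RT is linear in log₂ n, so two points fix the line:
  b = (309 − 285) / (log₂ 5 − log₂ 4) = 24 / (2.3219 − 2) = 74.551 ms/bit
  a = 285 − 74.551 × 2 = 135.898 ms
Then RT(10) = 135.898 + 74.551 × log₂ 10 = 135.898 + 74.551 × 3.3219 ≈ 383.551 ms.

383.6 ms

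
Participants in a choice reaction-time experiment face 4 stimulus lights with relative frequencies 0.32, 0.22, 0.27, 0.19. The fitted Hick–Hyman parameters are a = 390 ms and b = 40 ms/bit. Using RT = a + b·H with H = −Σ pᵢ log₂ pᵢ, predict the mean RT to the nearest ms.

H = 0.32·log₂(1/0.32) + 0.22·log₂(1/0.22) + 0.27·log₂(1/0.27) + 0.19·log₂(1/0.19) = 1.9719 bits.
RT = 390 + 40 × 1.9719 = 468.87 ms.

469 ms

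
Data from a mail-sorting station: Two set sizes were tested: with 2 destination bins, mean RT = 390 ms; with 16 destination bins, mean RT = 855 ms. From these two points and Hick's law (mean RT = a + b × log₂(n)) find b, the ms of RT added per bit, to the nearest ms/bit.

155 ms/bit

Slope: b = (855 − 390) / (log₂ 16 − log₂ 2) = 465/3.0000 = 155 ms/bit.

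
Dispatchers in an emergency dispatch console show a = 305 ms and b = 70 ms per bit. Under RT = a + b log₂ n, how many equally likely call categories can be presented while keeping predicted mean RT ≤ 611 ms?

70·log₂ n ≤ 611 − 305 = 306, giving log₂ n ≤ 4.3714 and n ≤ 20.698. The largest whole number is 20.

20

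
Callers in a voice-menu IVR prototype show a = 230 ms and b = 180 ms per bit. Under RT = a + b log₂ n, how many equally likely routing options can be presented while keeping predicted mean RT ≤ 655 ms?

180·log₂ n ≤ 655 − 230 = 425, giving log₂ n ≤ 2.3611 and n ≤ 5.138. The largest whole number is 5.

5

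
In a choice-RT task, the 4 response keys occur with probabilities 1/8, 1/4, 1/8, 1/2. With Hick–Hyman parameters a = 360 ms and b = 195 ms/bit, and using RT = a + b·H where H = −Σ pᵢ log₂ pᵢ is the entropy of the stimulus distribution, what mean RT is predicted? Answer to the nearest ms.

701 ms

Each term −pᵢ log₂ pᵢ: 0.125·3 + 0.25·2 + 0.125·3 + 0.5·1; summed, H = 1.750 bits.
Mean RT = a + bH = 360 + 195·1.750 = 701.25 ms.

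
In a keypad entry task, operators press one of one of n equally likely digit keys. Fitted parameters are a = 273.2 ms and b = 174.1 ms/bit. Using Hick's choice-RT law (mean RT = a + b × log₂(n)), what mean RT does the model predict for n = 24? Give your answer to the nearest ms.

log₂(24) = 4.5850 bits, so RT = 273.2 + 174.1 × 4.5850 ≈ 1071.442 ms.

1071 ms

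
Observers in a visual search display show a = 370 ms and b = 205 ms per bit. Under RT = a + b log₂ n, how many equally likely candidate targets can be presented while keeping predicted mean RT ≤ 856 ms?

205·log₂ n ≤ 856 − 370 = 486, giving log₂ n ≤ 2.3707 and n ≤ 5.172. The largest whole number is 5.

5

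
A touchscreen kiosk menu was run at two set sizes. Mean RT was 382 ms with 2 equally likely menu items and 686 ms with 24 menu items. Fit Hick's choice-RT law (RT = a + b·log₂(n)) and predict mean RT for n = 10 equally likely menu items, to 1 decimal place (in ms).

With log₂ n on the abscissa the relation is linear; from the two conditions:
  b = (686 − 382) / (log₂ 24 − log₂ 2) = 304 / (4.5850 − 1) = 84.799 ms/bit
  a = 382 − 84.799 × 1 = 297.201 ms
Then RT(10) = 297.201 + 84.799 × log₂ 10 = 297.201 + 84.799 × 3.3219 ≈ 578.896 ms.

578.9 ms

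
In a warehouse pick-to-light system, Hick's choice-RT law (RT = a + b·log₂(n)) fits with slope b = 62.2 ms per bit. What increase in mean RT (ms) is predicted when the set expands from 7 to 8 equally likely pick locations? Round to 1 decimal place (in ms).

12.0 ms

Only the slope matters, since a is common to both: ΔRT = b·log₂(n₂/n₁).
log₂(8) − log₂(7) = 3 − 2.8074 = 0.1926.
ΔRT = 62.2 × 0.1926 = 11.983 ms.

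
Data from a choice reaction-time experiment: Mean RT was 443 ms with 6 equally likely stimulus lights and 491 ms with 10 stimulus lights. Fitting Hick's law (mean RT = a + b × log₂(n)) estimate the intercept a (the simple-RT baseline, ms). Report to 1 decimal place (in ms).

b = (RT₂ − RT₁)/(log₂ n₂ − log₂ n₁) = (491 − 443)/(3.3219 − 2.5850) = 65.132 ms/bit.
Intercept: a = 443 − 65.132·log₂(6) = 274.636 ms.

274.6 ms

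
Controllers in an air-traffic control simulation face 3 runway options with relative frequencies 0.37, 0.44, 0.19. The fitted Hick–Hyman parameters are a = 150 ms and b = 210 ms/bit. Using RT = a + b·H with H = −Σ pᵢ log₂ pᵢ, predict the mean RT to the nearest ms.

466 ms

H = 0.37·log₂(1/0.37) + 0.44·log₂(1/0.44) + 0.19·log₂(1/0.19) = 1.5071 bits.
RT = 150 + 210 × 1.5071 = 466.49 ms.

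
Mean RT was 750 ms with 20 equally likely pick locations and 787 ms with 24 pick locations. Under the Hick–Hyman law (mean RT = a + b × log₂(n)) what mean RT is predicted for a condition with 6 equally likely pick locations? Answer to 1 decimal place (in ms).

Solve the two-equation system in a and b:
  b = (787 − 750) / (log₂ 24 − log₂ 20) = 37 / (4.5850 − 4.3219) = 140.666 ms/bit
  a = 750 − 140.666 × 4.3219 = 142.052 ms
Then RT(6) = 142.052 + 140.666 × log₂ 6 = 142.052 + 140.666 × 2.5850 ≈ 505.668 ms.

505.7 ms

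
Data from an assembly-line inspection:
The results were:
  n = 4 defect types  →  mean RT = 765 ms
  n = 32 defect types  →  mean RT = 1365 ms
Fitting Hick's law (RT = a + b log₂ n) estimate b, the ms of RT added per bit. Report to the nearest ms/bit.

200 ms/bit

Slope: b = (1365 − 765) / (log₂ 32 − log₂ 4) = 600/3.0000 = 200 ms/bit.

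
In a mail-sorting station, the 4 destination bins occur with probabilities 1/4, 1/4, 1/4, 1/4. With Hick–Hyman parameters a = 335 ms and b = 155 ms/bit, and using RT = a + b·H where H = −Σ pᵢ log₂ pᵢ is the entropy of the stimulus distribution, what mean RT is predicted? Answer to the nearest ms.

645 ms

Each term −pᵢ log₂ pᵢ: 0.25·2 + 0.25·2 + 0.25·2 + 0.25·2; summed, H = 2.000 bits.
Mean RT = a + bH = 335 + 155·2.000 = 645.00 ms.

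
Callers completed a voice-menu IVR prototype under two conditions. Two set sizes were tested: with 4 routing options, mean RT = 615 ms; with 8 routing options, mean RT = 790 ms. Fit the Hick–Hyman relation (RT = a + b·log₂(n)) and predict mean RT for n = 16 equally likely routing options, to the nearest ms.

965 ms

RT is linear in log₂ n, so two points fix the line:
  b = (790 − 615) / (log₂ 8 − log₂ 4) = 175 / (3 − 2) = 175 ms/bit
  a = 615 − 175 × 2 = 265 ms
Then RT(16) = 265 + 175 × log₂ 16 = 265 + 175 × 4 ≈ 965.000 ms.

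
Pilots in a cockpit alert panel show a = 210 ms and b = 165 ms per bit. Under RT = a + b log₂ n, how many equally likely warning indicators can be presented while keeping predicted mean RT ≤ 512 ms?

165·log₂ n ≤ 512 − 210 = 302, giving log₂ n ≤ 1.8303 and n ≤ 3.556. The largest whole number is 3.

3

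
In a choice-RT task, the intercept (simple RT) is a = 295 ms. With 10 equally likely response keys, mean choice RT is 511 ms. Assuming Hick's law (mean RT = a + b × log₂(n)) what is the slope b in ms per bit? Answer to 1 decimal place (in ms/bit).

b = (511 − 295) / log₂(10) = 216 / 3.3219 = 65.022 ms/bit.

65.0 ms/bit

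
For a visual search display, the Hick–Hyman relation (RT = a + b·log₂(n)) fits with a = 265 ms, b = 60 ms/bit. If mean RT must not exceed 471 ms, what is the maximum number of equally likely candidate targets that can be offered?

Information budget: (471 − 265)/60 = 3.4333 bits, so n ≤ 2^3.4333 = 10.803 → at most 10.

10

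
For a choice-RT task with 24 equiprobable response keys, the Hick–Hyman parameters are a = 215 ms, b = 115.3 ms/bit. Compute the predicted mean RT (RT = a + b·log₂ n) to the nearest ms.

744 ms

log₂(24) = 4.5850 bits, so RT = 215 + 115.3 × 4.5850 ≈ 743.646 ms.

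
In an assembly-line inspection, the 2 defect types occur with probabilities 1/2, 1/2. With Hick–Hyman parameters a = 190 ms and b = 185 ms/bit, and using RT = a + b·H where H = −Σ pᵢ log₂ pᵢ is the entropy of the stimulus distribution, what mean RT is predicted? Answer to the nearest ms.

375 ms

H = −Σ pᵢ log₂ pᵢ = 0.5·1 + 0.5·1 = 1.000 bits.
RT = 190 + 185 × 1.000 = 375.00 ms.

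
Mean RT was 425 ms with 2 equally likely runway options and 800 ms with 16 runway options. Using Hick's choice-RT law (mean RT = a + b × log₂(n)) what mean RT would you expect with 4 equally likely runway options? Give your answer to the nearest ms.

Fit slope and intercept:
  b = (800 − 425) / (log₂ 16 − log₂ 2) = 375 / (4 − 1) = 125 ms/bit
  a = 425 − 125 × 1 = 300 ms
Then RT(4) = 300 + 125 × log₂ 4 = 300 + 125 × 2 ≈ 550.000 ms.

550 ms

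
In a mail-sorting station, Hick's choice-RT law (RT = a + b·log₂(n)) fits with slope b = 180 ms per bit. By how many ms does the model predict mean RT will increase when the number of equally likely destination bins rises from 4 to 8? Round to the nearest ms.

Only the slope matters, since a is common to both: ΔRT = b·log₂(n₂/n₁).
log₂(8) − log₂(4) = log₂(8/4) = log₂(2) = 1.
ΔRT = 180 × 1.0000 = 180.000 ms.

180 ms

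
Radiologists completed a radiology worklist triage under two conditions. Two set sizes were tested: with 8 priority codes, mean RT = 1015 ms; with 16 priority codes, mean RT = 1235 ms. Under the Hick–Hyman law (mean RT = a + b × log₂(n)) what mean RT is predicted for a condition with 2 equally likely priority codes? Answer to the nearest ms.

Solve the two-equation system in a and b:
  b = (1235 − 1015) / (log₂ 16 − log₂ 8) = 220 / (4 − 3) = 220 ms/bit
  a = 1015 − 220 × 3 = 355 ms
Then RT(2) = 355 + 220 × log₂ 2 = 355 + 220 × 1 ≈ 575.000 ms.

575 ms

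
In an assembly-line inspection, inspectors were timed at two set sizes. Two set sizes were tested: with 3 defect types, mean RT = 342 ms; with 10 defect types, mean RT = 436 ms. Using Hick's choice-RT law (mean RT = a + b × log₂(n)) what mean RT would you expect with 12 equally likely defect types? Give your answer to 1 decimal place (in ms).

450.2 ms

Fit slope and intercept:
  b = (436 − 342) / (log₂ 10 − log₂ 3) = 94 / (3.3219 − 1.5850) = 54.117 ms/bit
  a = 342 − 54.117 × 1.5850 = 256.226 ms
Then RT(12) = 256.226 + 54.117 × log₂ 12 = 256.226 + 54.117 × 3.5850 ≈ 450.235 ms.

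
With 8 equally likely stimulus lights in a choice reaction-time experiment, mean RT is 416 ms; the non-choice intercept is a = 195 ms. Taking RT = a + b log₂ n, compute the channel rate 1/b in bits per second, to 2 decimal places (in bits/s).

13.57 bits/s

b = (416 − 195)/log₂ 8 = 221/3 = 73.667 ms per bit = 0.07367 s/bit; the reciprocal is 13.575 bits/s.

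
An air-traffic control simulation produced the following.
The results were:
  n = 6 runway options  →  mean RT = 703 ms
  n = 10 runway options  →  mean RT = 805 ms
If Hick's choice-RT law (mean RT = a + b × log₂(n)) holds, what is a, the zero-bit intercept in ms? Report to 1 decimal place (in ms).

Slope: b = (805 − 703) / (log₂ 10 − log₂ 6) = 102/0.7370 = 138.405 ms/bit.
Intercept: a = 703 − 138.405·log₂(6) = 345.227 ms.

345.2 ms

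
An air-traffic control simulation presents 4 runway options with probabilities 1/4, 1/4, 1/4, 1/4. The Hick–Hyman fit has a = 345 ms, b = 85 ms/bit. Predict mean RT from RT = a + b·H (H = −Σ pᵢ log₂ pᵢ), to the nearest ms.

515 ms

H = −Σ pᵢ log₂ pᵢ = 0.25·2 + 0.25·2 + 0.25·2 + 0.25·2 = 2.000 bits.
RT = 345 + 85 × 2.000 = 515.00 ms.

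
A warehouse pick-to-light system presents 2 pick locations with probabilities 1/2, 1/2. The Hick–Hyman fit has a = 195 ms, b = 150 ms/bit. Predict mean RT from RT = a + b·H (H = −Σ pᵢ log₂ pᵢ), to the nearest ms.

Each term −pᵢ log₂ pᵢ: 0.5·1 + 0.5·1; summed, H = 1.000 bits.
Mean RT = a + bH = 195 + 150·1.000 = 345.00 ms.

345 ms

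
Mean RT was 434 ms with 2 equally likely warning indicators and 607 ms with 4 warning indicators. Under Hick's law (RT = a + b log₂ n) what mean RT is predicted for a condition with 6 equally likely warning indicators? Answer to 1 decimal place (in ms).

708.2 ms

With log₂ n on the abscissa the relation is linear; from the two conditions:
  b = (607 − 434) / (log₂ 4 − log₂ 2) = 173 / (2 − 1) = 173.000 ms/bit
  a = 434 − 173.000 × 1 = 261.000 ms
Then RT(6) = 261.000 + 173.000 × log₂ 6 = 261.000 + 173.000 × 2.5850 ≈ 708.199 ms.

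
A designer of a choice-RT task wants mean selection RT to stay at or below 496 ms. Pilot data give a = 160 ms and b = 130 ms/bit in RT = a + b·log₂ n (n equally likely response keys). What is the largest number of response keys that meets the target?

Set 160 + 130·log₂ n ≤ 496 → log₂ n ≤ (496 − 160)/130 = 2.5846.
So n ≤ 2^2.5846 = 5.999; the largest integer n is 5.

5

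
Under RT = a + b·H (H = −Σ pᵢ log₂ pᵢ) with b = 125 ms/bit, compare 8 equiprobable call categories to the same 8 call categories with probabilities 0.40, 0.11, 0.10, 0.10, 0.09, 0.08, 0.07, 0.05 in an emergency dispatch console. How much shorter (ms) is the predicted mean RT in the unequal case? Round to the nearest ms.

46 ms

Equiprobable entropy H₀ = log₂ 8 = 3.0000 bits.
Skewed entropy H = −Σ pᵢ log₂ pᵢ = 2.6323 bits.
ΔRT = b·(H₀ − H) = 125 × 0.3677 = 45.97 ms.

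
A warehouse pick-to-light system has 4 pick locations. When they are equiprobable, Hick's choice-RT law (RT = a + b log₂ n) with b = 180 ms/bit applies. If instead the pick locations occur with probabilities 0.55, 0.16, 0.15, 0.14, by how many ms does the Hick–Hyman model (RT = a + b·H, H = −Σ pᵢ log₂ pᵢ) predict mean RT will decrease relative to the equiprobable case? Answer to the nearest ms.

The RT saving is b·ΔH. Equiprobable H₀ = log₂(4) = 2.0000 bits; with the given probabilities H = 1.7050 bits.
b·(H₀ − H) = 180 × (2.0000 − 1.7050) = 53.09 ms.

53 ms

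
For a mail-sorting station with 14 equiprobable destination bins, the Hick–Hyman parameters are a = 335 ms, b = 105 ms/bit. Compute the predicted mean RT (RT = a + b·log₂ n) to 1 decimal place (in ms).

log₂(14) = 3.8074 bits, so RT = 335 + 105 × 3.8074 ≈ 734.772 ms.

734.8 ms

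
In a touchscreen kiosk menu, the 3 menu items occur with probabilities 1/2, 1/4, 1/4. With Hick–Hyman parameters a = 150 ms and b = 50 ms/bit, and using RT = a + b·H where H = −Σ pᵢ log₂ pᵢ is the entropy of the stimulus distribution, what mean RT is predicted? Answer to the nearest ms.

H = −Σ pᵢ log₂ pᵢ = 0.5·1 + 0.25·2 + 0.25·2 = 1.500 bits.
RT = 150 + 50 × 1.500 = 225.00 ms.

225 ms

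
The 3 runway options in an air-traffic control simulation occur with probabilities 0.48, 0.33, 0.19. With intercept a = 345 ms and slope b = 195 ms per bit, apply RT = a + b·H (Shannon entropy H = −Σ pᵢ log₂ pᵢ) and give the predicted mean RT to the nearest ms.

Entropy contributions −pᵢ log₂ pᵢ: 0.5083, 0.5278, 0.4552; sum H = 1.4913 bits.
RT = a + bH = 345 + 195·1.4913 = 635.81 ms.

636 ms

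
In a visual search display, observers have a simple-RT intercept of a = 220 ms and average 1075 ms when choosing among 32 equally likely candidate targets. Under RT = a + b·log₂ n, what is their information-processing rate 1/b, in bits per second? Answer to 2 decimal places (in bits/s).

Choice component = 1075 − 220 = 855 ms over log₂(32) = 5 bits.
b = 855 / 5 = 171.000 ms/bit, so 1/b = 5.848 bits/s.

5.85 bits/s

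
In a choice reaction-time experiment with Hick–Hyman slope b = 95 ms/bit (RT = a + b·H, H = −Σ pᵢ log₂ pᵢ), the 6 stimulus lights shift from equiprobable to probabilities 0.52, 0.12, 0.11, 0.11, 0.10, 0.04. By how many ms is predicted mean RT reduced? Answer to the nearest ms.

48 ms

Equiprobable entropy H₀ = log₂ 6 = 2.5850 bits.
Skewed entropy H = −Σ pᵢ log₂ pᵢ = 2.0762 bits.
ΔRT = b·(H₀ − H) = 95 × 0.5088 = 48.34 ms.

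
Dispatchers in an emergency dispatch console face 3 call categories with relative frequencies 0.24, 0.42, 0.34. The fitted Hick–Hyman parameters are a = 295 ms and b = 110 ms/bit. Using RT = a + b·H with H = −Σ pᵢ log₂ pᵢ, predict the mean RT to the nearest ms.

465 ms

H = 0.24·log₂(1/0.24) + 0.42·log₂(1/0.42) + 0.34·log₂(1/0.34) = 1.5490 bits.
RT = 295 + 110 × 1.5490 = 465.38 ms.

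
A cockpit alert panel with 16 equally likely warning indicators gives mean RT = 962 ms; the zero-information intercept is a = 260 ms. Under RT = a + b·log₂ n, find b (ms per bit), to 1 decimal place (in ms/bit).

175.5 ms/bit

b = (962 − 260) / log₂(16) = 702 / 4 = 175.500 ms/bit.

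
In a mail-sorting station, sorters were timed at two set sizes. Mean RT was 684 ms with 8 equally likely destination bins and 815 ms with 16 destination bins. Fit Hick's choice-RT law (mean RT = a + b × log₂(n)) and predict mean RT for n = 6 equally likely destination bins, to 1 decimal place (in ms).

629.6 ms

RT is linear in log₂ n, so two points fix the line:
  b = (815 − 684) / (log₂ 16 − log₂ 8) = 131 / (4 − 3) = 131.000 ms/bit
  a = 684 − 131.000 × 3 = 291.000 ms
Then RT(6) = 291.000 + 131.000 × log₂ 6 = 291.000 + 131.000 × 2.5850 ≈ 629.630 ms.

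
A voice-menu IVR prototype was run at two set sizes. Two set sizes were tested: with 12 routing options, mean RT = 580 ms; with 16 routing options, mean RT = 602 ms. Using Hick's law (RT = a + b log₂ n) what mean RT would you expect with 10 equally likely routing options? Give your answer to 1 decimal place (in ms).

566.1 ms

With log₂ n on the abscissa the relation is linear; from the two conditions:
  b = (602 − 580) / (log₂ 16 − log₂ 12) = 22 / (4 − 3.5850) = 53.007 ms/bit
  a = 580 − 53.007 × 3.5850 = 389.971 ms
Then RT(10) = 389.971 + 53.007 × log₂ 10 = 389.971 + 53.007 × 3.3219 ≈ 566.057 ms.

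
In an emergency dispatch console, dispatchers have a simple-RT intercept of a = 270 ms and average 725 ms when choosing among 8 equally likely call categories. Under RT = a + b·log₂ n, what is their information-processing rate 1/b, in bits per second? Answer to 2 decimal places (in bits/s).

6.59 bits/s

Choice component = 725 − 270 = 455 ms over log₂(8) = 3 bits.
b = 455 / 3 = 151.667 ms/bit, so 1/b = 6.593 bits/s.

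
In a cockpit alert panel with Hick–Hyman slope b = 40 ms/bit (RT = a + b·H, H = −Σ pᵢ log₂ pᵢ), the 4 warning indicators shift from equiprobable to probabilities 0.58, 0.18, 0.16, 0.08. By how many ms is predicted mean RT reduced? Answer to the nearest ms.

The RT saving is b·ΔH. Equiprobable H₀ = log₂(4) = 2.0000 bits; with the given probabilities H = 1.6156 bits.
b·(H₀ − H) = 40 × (2.0000 − 1.6156) = 15.37 ms.

15 ms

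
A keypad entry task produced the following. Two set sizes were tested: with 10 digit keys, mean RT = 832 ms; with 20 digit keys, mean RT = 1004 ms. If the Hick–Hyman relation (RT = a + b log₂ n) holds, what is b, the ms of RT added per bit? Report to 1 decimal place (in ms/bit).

172.0 ms/bit

b = (RT₂ − RT₁)/(log₂ n₂ − log₂ n₁) = (1004 − 832)/(4.3219 − 3.3219) = 172.000 ms/bit.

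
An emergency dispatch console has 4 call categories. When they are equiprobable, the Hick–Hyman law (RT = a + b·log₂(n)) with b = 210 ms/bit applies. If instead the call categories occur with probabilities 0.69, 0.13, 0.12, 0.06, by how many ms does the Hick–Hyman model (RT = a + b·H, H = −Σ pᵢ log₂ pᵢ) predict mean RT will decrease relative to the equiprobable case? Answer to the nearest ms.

Equiprobable entropy H₀ = log₂ 4 = 2.0000 bits.
Skewed entropy H = −Σ pᵢ log₂ pᵢ = 1.3626 bits.
ΔRT = b·(H₀ − H) = 210 × 0.6374 = 133.85 ms.

134 ms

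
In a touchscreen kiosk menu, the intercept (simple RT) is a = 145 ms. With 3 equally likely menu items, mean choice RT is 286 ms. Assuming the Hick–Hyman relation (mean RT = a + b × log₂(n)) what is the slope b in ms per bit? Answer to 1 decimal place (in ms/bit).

3 alternatives carry log₂ 3 = 1.5850 bits; the choice cost is 286 − 145 = 141 ms, so b = 141/1.5850 = 88.961 ms/bit.

89.0 ms/bit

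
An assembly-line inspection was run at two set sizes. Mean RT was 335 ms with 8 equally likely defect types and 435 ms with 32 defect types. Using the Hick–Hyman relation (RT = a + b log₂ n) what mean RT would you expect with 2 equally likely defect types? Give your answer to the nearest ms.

235 ms

Fit slope and intercept:
  b = (435 − 335) / (log₂ 32 − log₂ 8) = 100 / (5 − 3) = 50 ms/bit
  a = 335 − 50 × 3 = 185 ms
Then RT(2) = 185 + 50 × log₂ 2 = 185 + 50 × 1 ≈ 235.000 ms.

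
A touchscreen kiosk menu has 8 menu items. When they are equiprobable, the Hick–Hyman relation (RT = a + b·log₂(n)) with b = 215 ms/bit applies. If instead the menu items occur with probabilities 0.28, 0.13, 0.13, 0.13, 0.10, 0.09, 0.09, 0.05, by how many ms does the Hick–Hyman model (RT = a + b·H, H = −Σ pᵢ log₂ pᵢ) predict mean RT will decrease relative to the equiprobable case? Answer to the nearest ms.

The RT saving is b·ΔH. Equiprobable H₀ = log₂(8) = 3.0000 bits; with the given probabilities H = 2.8357 bits.
b·(H₀ − H) = 215 × (3.0000 − 2.8357) = 35.31 ms.

35 ms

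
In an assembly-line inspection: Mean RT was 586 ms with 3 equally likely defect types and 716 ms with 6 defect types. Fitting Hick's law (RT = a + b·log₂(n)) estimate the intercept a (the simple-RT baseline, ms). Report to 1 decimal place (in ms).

Slope: b = (716 − 586) / (log₂ 6 − log₂ 3) = 130/1.0000 = 130.000 ms/bit.
Intercept: a = 586 − 130.000·log₂(3) = 379.955 ms.

380.0 ms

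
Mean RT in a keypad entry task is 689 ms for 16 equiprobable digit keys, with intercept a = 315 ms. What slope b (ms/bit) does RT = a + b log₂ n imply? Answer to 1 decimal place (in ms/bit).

log₂(16) = 4 bits.
b = (RT − a)/log₂ n = (689 − 315) / 4 = 93.500 ms/bit.

93.5 ms/bit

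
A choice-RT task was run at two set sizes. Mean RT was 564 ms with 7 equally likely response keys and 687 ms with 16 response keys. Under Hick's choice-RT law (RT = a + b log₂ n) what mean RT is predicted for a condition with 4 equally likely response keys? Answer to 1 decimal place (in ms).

Solve the two-equation system in a and b:
  b = (687 − 564) / (log₂ 16 − log₂ 7) = 123 / (4 − 2.8074) = 103.132 ms/bit
  a = 564 − 103.132 × 2.8074 = 274.472 ms
Then RT(4) = 274.472 + 103.132 × log₂ 4 = 274.472 + 103.132 × 2 ≈ 480.736 ms.

480.7 ms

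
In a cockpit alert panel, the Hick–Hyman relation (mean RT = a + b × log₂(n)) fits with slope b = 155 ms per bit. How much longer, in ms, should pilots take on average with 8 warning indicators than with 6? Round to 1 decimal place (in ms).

64.3 ms

The intercept a cancels: ΔRT = b·(log₂ n₂ − log₂ n₁) = b·log₂(n₂/n₁).
log₂(8) − log₂(6) = 3 − 2.5850 = 0.4150.
ΔRT = 155 × 0.4150 = 64.331 ms.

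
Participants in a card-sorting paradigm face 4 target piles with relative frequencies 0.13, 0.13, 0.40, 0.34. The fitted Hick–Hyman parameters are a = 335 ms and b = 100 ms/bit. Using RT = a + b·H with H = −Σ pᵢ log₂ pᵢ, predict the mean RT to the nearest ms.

517 ms

Entropy contributions −pᵢ log₂ pᵢ: 0.3826, 0.3826, 0.5288, 0.5292; sum H = 1.8232 bits.
RT = a + bH = 335 + 100·1.8232 = 517.32 ms.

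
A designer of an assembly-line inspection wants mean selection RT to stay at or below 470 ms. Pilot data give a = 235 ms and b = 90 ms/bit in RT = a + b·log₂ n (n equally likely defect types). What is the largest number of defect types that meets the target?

6

Information budget: (470 − 235)/90 = 2.6111 bits, so n ≤ 2^2.6111 = 6.110 → at most 6.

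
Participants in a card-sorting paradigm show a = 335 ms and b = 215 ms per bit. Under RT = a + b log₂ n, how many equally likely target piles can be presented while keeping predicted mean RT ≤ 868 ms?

5

Set 335 + 215·log₂ n ≤ 868 → log₂ n ≤ (868 − 335)/215 = 2.4791.
So n ≤ 2^2.4791 = 5.575; the largest integer n is 5.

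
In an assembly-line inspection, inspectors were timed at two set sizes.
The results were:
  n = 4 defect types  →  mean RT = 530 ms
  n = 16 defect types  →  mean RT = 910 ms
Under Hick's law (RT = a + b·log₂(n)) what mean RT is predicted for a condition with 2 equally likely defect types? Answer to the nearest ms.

RT is linear in log₂ n, so two points fix the line:
  b = (910 − 530) / (log₂ 16 − log₂ 4) = 380 / (4 − 2) = 190 ms/bit
  a = 530 − 190 × 2 = 150 ms
Then RT(2) = 150 + 190 × log₂ 2 = 150 + 190 × 1 ≈ 340.000 ms.

340 ms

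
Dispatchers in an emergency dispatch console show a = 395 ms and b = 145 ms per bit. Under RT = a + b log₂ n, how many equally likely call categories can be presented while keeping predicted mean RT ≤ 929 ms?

145·log₂ n ≤ 929 − 395 = 534, giving log₂ n ≤ 3.6828 and n ≤ 12.842. The largest whole number is 12.

12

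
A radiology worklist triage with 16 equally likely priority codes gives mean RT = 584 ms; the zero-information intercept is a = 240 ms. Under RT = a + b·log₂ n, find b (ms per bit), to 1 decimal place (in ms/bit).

b = (584 − 240) / log₂(16) = 344 / 4 = 86.000 ms/bit.

86.0 ms/bit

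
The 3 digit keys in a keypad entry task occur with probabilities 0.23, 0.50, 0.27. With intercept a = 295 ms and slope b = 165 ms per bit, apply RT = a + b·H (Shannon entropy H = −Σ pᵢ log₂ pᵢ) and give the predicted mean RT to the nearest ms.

Entropy contributions −pᵢ log₂ pᵢ: 0.4877, 0.5000, 0.5100; sum H = 1.4977 bits.
RT = a + bH = 295 + 165·1.4977 = 542.12 ms.

542 ms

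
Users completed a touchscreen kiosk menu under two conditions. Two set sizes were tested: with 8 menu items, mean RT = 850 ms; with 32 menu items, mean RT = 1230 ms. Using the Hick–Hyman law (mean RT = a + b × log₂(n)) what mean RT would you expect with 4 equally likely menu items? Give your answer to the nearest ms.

660 ms

Solve the two-equation system in a and b:
  b = (1230 − 850) / (log₂ 32 − log₂ 8) = 380 / (5 − 3) = 190 ms/bit
  a = 850 − 190 × 3 = 280 ms
Then RT(4) = 280 + 190 × log₂ 4 = 280 + 190 × 2 ≈ 660.000 ms.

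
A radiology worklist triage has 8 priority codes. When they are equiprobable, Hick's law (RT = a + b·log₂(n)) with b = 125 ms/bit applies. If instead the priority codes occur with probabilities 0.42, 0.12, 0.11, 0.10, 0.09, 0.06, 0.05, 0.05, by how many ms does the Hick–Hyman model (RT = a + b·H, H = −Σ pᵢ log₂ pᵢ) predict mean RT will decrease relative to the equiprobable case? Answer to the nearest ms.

55 ms

Equiprobable entropy H₀ = log₂ 8 = 3.0000 bits.
Skewed entropy H = −Σ pᵢ log₂ pᵢ = 2.5636 bits.
ΔRT = b·(H₀ − H) = 125 × 0.4364 = 54.55 ms.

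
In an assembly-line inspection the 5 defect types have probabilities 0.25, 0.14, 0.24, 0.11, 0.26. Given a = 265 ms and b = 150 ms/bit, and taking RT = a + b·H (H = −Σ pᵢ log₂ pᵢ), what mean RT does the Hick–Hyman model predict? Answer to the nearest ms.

H = 0.25·log₂(1/0.25) + 0.14·log₂(1/0.14) + 0.24·log₂(1/0.24) + 0.11·log₂(1/0.11) + 0.26·log₂(1/0.26) = 2.2468 bits.
RT = 265 + 150 × 2.2468 = 602.02 ms.

602 ms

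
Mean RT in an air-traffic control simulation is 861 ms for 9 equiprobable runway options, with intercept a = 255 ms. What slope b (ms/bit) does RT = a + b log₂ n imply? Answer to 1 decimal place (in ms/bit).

191.2 ms/bit

9 alternatives carry log₂ 9 = 3.1699 bits; the choice cost is 861 − 255 = 606 ms, so b = 606/3.1699 = 191.172 ms/bit.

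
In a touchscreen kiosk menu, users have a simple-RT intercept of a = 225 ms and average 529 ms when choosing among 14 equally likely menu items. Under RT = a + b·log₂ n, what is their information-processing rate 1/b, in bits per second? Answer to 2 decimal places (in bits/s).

Choice component = 529 − 225 = 304 ms over log₂(14) = 3.8074 bits.
b = 304 / 3.8074 = 79.845 ms/bit, so 1/b = 12.524 bits/s.

12.52 bits/s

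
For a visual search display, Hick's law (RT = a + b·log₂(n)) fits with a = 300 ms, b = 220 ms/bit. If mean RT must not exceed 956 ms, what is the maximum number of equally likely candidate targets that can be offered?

7

Information budget: (956 − 300)/220 = 2.9818 bits, so n ≤ 2^2.9818 = 7.900 → at most 7.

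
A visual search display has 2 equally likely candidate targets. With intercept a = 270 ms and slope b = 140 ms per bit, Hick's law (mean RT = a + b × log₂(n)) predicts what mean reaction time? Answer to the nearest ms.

log₂(2) = 1 bits, so RT = 270 + 140 × 1 ≈ 410.000 ms.

410 ms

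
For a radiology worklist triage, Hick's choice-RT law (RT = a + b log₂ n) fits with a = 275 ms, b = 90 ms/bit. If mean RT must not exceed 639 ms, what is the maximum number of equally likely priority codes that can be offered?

Set 275 + 90·log₂ n ≤ 639 → log₂ n ≤ (639 − 275)/90 = 4.0444.
So n ≤ 2^4.0444 = 16.501; the largest integer n is 16.

16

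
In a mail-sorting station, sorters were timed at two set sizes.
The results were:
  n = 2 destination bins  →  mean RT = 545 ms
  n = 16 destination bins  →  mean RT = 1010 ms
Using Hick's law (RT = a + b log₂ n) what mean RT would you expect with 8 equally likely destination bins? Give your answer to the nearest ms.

Solve the two-equation system in a and b:
  b = (1010 − 545) / (log₂ 16 − log₂ 2) = 465 / (4 − 1) = 155 ms/bit
  a = 545 − 155 × 1 = 390 ms
Then RT(8) = 390 + 155 × log₂ 8 = 390 + 155 × 3 ≈ 855.000 ms.

855 ms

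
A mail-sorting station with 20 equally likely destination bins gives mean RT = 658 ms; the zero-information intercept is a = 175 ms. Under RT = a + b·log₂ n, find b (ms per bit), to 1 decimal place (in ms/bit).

111.8 ms/bit

log₂(20) = 4.3219 bits.
b = (RT − a)/log₂ n = (658 − 175) / 4.3219 = 111.756 ms/bit.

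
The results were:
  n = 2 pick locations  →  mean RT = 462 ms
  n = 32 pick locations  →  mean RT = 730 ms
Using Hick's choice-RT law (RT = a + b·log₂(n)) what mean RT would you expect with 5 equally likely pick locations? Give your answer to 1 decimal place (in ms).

Fit slope and intercept:
  b = (730 − 462) / (log₂ 32 − log₂ 2) = 268 / (5 − 1) = 67.000 ms/bit
  a = 462 − 67.000 × 1 = 395.000 ms
Then RT(5) = 395.000 + 67.000 × log₂ 5 = 395.000 + 67.000 × 2.3219 ≈ 550.569 ms.

550.6 ms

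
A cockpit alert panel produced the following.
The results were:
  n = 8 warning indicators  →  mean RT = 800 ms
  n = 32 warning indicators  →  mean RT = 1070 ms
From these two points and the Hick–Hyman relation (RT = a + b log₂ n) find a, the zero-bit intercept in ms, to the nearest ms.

395 ms

The slope on a log₂ axis is (1070 − 800) / (5 − 3) = 135 ms/bit.
a = RT₁ − b·log₂ n₁ = 800 − 135 × 3 = 395.000 ms.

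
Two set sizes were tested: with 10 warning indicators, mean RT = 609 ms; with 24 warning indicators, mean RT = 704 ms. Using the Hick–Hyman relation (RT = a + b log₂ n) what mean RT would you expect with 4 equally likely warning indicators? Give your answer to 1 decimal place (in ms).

Fit slope and intercept:
  b = (704 − 609) / (log₂ 24 − log₂ 10) = 95 / (4.5850 − 3.3219) = 75.216 ms/bit
  a = 609 − 75.216 × 3.3219 = 359.139 ms
Then RT(4) = 359.139 + 75.216 × log₂ 4 = 359.139 + 75.216 × 2 ≈ 509.570 ms.

509.6 ms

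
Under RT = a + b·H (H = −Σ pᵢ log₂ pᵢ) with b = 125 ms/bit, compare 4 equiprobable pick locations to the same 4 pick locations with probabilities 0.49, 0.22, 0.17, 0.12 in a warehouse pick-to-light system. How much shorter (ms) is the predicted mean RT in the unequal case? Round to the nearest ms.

27 ms

Equiprobable entropy H₀ = log₂ 4 = 2.0000 bits.
Skewed entropy H = −Σ pᵢ log₂ pᵢ = 1.7865 bits.
ΔRT = b·(H₀ − H) = 125 × 0.2135 = 26.69 ms.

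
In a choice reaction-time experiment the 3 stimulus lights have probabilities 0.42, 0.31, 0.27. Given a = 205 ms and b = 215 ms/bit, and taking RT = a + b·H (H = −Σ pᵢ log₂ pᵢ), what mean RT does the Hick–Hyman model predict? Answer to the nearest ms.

540 ms

H = 0.42·log₂(1/0.42) + 0.31·log₂(1/0.31) + 0.27·log₂(1/0.27) = 1.5595 bits.
RT = 205 + 215 × 1.5595 = 540.28 ms.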